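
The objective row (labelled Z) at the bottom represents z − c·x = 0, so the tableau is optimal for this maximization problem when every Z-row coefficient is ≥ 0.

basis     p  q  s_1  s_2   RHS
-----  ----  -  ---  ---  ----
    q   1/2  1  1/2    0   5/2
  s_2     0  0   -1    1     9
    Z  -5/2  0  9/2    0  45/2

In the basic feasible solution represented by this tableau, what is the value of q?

q is basic (row 1); its value is the RHS of that row, 5/2.

5/2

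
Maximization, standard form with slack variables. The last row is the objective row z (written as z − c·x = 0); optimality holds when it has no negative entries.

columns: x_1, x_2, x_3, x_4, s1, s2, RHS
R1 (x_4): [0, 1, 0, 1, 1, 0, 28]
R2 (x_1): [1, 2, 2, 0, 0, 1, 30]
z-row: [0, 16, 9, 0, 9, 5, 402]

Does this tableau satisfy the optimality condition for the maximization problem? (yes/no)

Every z-row coefficient is ≥ 0, so the tableau is optimal.

yes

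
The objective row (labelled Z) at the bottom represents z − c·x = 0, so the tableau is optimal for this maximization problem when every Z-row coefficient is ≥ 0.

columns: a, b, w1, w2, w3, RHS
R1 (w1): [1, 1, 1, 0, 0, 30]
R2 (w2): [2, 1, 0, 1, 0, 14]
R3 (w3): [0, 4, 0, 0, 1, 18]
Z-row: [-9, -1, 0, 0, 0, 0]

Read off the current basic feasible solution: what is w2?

14

w2 is basic (row 2); its value is the RHS of that row, 14.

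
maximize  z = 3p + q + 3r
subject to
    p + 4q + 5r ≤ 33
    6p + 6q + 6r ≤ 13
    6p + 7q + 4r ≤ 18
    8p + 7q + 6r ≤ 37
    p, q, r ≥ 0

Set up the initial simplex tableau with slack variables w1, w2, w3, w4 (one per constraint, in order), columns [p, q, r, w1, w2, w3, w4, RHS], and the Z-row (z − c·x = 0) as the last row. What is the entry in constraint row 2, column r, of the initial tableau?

6

Constraint 2 has coefficient 6 on r.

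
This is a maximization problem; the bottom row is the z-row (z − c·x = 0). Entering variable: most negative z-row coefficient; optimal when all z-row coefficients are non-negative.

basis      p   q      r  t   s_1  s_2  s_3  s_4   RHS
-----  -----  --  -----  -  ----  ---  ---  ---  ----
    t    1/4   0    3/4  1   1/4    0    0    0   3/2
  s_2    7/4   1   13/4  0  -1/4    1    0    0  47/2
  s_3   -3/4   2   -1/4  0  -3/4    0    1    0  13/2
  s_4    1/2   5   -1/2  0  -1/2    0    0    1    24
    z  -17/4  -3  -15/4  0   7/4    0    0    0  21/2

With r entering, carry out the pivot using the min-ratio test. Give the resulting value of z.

18

Ratio test on column r — row 1: (3/2)/(3/4) = 2; row 2: (47/2)/(13/4) = 94/13; row 3: entry -1/4 ≤ 0; row 4: entry -1/2 ≤ 0. Minimum is 2 at row 1 (t leaves); pivot element 3/4.
Pivot on row 1; the z-row RHS becomes 21/2 − (-15/4)·2 = 18.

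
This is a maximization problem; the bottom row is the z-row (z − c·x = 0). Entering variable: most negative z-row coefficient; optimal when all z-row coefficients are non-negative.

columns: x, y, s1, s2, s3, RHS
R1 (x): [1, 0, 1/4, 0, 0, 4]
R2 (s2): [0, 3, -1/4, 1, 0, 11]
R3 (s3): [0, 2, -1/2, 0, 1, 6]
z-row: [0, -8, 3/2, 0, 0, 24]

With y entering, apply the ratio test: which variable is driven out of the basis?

s3

Column y entries and ratios — x: 0 ≤ 0, skip; s2: 11/3 = 11/3; s3: 6/2 = 3.
Smallest ratio is 3 in the row of s3, so s3 leaves.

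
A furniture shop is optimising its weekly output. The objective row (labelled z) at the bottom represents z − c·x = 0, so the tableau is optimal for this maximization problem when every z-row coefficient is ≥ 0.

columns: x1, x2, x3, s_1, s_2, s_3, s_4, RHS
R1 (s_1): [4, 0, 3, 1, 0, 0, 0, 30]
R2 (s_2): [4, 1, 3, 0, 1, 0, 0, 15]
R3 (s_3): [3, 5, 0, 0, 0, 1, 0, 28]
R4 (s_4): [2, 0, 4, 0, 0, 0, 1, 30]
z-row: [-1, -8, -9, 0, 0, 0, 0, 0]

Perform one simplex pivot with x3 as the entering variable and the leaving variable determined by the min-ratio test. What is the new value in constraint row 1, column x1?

Ratio test on column x3 — row 1: 30/3 = 10; row 2: 15/3 = 5; row 3: entry 0 ≤ 0; row 4: 30/4 = 15/2. Minimum is 5 at row 2 (s_2 leaves); pivot element 3.
Divide row 2 by 3; eliminate column x3 from the other rows.
Row 1 update in column x1: 4 − 3·(4/3) = 0.

0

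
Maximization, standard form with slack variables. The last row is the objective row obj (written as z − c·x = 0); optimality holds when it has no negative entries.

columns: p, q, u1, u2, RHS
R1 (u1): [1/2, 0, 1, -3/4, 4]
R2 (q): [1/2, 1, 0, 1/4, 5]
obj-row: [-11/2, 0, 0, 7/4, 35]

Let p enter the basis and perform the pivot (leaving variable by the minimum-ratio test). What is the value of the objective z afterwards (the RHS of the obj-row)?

79

Ratio test on column p — row 1: 4/(1/2) = 8; row 2: 5/(1/2) = 10. Minimum is 8 at row 1 (u1 leaves); pivot element 1/2.
Pivot on row 1; the obj-row RHS becomes 35 − (-11/2)·8 = 79.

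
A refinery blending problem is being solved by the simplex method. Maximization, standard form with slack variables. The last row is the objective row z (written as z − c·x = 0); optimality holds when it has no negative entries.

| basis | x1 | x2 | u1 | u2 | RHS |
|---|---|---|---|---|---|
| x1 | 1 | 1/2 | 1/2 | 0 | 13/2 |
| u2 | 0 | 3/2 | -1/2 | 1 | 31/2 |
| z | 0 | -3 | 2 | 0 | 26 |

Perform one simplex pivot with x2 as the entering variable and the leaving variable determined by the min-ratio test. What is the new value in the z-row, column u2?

2

Ratio test on column x2 — row 1: (13/2)/(1/2) = 13; row 2: (31/2)/(3/2) = 31/3. Minimum is 31/3 at row 2 (u2 leaves); pivot element 3/2.
Divide row 2 by 3/2; eliminate column x2 from the other rows.
z-row update in column u2: 0 − (-3)·(2/3) = 2.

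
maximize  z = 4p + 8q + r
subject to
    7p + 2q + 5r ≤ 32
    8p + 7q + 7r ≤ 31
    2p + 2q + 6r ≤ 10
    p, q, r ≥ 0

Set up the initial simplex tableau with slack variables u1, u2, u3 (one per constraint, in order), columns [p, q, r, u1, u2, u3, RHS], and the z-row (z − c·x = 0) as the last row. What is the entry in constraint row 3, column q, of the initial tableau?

2

Constraint 3 has coefficient 2 on q.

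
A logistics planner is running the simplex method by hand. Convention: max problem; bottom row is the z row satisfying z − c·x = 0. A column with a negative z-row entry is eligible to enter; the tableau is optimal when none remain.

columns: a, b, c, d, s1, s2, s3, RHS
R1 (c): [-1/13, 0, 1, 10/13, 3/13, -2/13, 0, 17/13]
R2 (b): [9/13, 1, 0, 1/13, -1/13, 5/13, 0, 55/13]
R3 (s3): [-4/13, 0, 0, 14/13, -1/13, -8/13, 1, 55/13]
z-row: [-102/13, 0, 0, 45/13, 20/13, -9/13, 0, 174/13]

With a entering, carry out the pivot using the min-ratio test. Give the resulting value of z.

184/3

Ratio test on column a — row 1: entry -1/13 ≤ 0; row 2: (55/13)/(9/13) = 55/9; row 3: entry -4/13 ≤ 0. Minimum is 55/9 at row 2 (b leaves); pivot element 9/13.
Pivot on row 2; the z-row RHS becomes 174/13 − (-102/13)·(55/9) = 184/3.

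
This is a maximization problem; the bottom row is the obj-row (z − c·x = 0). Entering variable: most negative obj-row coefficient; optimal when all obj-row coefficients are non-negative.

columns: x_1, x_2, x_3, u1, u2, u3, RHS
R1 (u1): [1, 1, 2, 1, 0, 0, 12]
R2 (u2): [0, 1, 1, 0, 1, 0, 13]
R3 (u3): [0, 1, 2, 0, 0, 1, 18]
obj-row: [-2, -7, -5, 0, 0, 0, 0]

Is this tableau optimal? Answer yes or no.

no

The obj-row has a negative entry -7 in column x_2, so it is not optimal.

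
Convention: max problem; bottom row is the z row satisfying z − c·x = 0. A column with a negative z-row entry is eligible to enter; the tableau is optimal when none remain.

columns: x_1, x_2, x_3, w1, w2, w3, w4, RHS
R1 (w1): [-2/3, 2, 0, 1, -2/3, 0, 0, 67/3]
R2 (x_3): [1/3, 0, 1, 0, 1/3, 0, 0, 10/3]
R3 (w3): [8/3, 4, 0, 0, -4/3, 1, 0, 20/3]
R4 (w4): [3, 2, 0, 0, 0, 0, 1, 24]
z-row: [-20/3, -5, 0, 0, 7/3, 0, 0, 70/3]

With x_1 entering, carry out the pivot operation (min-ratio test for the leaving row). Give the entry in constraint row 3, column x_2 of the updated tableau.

Ratio test on column x_1 — row 1: entry -2/3 ≤ 0; row 2: (10/3)/(1/3) = 10; row 3: (20/3)/(8/3) = 5/2; row 4: 24/3 = 8. Minimum is 5/2 at row 3 (w3 leaves); pivot element 8/3.
Divide row 3 by 8/3; eliminate column x_1 from the other rows.
In the new row 3, the x_2 entry is the old entry divided by the pivot: 4/(8/3) = 3/2.

3/2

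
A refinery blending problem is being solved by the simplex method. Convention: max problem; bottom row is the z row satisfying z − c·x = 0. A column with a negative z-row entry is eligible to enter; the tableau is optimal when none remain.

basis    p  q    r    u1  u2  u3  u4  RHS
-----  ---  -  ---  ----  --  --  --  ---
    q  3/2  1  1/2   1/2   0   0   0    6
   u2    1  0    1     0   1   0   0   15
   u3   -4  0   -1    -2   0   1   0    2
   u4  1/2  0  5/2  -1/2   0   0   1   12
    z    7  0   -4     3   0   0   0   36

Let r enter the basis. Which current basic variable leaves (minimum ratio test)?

u4

Column r entries and ratios — q: 6/(1/2) = 12; u2: 15/1 = 15; u3: -1 ≤ 0, skip; u4: 12/(5/2) = 24/5.
Smallest ratio is 24/5 in the row of u4, so u4 leaves.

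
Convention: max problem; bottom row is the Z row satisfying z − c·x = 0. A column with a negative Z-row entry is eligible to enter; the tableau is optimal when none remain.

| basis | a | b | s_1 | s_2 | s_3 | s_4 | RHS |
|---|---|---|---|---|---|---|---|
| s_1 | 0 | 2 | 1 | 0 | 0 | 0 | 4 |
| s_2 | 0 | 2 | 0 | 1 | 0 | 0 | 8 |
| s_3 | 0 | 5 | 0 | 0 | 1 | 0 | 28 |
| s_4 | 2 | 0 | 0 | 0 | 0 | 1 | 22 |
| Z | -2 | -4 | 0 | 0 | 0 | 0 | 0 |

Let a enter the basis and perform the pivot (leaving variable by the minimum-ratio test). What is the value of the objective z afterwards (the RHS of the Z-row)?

22

Ratio test on column a — row 1: entry 0 ≤ 0; row 2: entry 0 ≤ 0; row 3: entry 0 ≤ 0; row 4: 22/2 = 11. Minimum is 11 at row 4 (s_4 leaves); pivot element 2.
Pivot on row 4; the Z-row RHS becomes 0 − (-2)·11 = 22.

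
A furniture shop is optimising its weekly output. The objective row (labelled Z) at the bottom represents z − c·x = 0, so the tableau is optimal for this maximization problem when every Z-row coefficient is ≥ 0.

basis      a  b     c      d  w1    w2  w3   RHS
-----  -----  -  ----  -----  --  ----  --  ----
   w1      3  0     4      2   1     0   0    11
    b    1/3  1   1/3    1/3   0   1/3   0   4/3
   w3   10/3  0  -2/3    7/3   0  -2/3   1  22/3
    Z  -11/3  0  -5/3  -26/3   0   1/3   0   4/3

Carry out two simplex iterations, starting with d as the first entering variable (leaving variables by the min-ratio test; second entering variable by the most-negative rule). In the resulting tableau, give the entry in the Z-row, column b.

Ratio test on column d — row 1: 11/2 = 11/2; row 2: (4/3)/(1/3) = 4; row 3: (22/3)/(7/3) = 22/7. Minimum is 22/7 at row 3 (w3 leaves); pivot element 7/3.
Divide row 3 by 7/3; eliminate column d from the other rows.
Second iteration: most negative Z-row entry is -29/7 in column c, so c enters.
Ratio test on column c — row 1: (33/7)/(32/7) = 33/32; row 2: (2/7)/(3/7) = 2/3; row 3: entry -2/7 ≤ 0. Minimum is 2/3 at row 2 (b leaves); pivot element 3/7.
Divide row 2 by 3/7; eliminate column c from the other rows.
After both pivots, the entry at the Z-row, column b is 29/3.

29/3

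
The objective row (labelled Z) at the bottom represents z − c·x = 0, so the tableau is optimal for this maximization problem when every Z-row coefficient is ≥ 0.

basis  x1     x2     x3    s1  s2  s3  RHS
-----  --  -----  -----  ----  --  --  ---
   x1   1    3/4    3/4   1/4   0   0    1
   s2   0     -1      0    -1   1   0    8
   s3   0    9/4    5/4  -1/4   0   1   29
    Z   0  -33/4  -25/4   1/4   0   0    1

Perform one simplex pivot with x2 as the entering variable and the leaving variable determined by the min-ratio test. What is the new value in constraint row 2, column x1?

Ratio test on column x2 — row 1: 1/(3/4) = 4/3; row 2: entry -1 ≤ 0; row 3: 29/(9/4) = 116/9. Minimum is 4/3 at row 1 (x1 leaves); pivot element 3/4.
Divide row 1 by 3/4; eliminate column x2 from the other rows.
Row 2 update in column x1: 0 − (-1)·(4/3) = 4/3.

4/3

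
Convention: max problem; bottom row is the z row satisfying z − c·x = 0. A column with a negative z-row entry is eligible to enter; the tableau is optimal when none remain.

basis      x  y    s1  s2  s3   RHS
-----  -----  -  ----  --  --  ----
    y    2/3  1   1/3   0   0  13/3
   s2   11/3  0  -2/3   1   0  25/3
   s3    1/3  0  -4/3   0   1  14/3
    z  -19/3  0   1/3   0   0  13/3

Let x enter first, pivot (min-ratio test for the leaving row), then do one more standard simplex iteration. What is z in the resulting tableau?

Ratio test on column x — row 1: (13/3)/(2/3) = 13/2; row 2: (25/3)/(11/3) = 25/11; row 3: (14/3)/(1/3) = 14. Minimum is 25/11 at row 2 (s2 leaves); pivot element 11/3.
Pivot on row 2; the z-row RHS becomes 13/3 − (-19/3)·(25/11) = 206/11.
Next entering variable (most negative z-row entry -9/11): s1.
Ratio test on column s1 — row 1: (31/11)/(5/11) = 31/5; row 2: entry -2/11 ≤ 0; row 3: entry -14/11 ≤ 0. Minimum is 31/5 at row 1 (y leaves); pivot element 5/11.
After the second pivot the z-row RHS is 206/11 − (-9/11)·(31/5) = 119/5.

119/5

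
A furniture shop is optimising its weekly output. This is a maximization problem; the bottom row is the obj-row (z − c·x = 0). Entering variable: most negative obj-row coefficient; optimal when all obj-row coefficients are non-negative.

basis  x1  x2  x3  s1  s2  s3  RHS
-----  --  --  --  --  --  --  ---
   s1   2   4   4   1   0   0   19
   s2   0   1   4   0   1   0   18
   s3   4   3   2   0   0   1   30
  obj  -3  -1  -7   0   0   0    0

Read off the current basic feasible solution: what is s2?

18

s2 is basic (row 2); its value is the RHS of that row, 18.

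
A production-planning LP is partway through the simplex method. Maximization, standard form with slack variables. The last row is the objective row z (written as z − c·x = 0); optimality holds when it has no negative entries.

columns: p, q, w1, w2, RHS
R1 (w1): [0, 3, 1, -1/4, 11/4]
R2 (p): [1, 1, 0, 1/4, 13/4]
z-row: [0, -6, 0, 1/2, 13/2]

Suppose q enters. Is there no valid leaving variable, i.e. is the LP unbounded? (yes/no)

no

Column q has positive entries in row(s) 1, 2, so the ratio test bounds it — not unbounded.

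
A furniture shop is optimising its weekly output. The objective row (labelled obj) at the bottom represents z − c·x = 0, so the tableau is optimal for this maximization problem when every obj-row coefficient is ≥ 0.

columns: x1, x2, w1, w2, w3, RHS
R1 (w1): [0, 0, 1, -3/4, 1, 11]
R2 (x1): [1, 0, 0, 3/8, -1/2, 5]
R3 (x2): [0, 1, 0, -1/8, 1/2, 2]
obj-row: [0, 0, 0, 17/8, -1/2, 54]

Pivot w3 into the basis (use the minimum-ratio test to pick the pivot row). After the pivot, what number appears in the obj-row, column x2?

Ratio test on column w3 — row 1: 11/1 = 11; row 2: entry -1/2 ≤ 0; row 3: 2/(1/2) = 4. Minimum is 4 at row 3 (x2 leaves); pivot element 1/2.
Divide row 3 by 1/2; eliminate column w3 from the other rows.
obj-row update in column x2: 0 − (-1/2)·2 = 1.

1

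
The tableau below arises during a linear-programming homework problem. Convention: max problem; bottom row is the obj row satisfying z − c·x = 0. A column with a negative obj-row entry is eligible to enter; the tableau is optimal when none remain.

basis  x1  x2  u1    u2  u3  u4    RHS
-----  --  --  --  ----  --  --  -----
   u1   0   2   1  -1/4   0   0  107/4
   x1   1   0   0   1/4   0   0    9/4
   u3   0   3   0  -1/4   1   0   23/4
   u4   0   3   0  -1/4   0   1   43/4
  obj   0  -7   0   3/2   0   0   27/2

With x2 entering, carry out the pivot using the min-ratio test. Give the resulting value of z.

Ratio test on column x2 — row 1: (107/4)/2 = 107/8; row 2: entry 0 ≤ 0; row 3: (23/4)/3 = 23/12; row 4: (43/4)/3 = 43/12. Minimum is 23/12 at row 3 (u3 leaves); pivot element 3.
Pivot on row 3; the obj-row RHS becomes 27/2 − (-7)·(23/12) = 323/12.

323/12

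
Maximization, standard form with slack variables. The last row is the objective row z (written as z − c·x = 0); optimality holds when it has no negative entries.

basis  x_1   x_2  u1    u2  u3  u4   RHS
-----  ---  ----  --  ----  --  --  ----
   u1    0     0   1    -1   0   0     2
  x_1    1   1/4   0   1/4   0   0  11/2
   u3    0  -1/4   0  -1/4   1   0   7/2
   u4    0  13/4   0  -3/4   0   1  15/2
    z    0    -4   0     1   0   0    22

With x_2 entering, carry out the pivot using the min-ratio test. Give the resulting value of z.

406/13

Ratio test on column x_2 — row 1: entry 0 ≤ 0; row 2: (11/2)/(1/4) = 22; row 3: entry -1/4 ≤ 0; row 4: (15/2)/(13/4) = 30/13. Minimum is 30/13 at row 4 (u4 leaves); pivot element 13/4.
Pivot on row 4; the z-row RHS becomes 22 − (-4)·(30/13) = 406/13.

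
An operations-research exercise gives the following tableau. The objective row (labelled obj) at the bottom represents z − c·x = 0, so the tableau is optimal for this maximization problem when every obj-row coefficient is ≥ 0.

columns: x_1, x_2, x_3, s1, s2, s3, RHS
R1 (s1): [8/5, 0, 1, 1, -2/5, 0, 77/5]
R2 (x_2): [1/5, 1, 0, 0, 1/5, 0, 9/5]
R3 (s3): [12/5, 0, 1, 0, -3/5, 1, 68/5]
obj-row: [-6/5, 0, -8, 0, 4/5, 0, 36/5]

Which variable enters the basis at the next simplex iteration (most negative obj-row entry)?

Negative obj-row entries: x_1: -6/5, x_3: -8.
The most negative is -8 in column x_3, so x_3 enters.

x_3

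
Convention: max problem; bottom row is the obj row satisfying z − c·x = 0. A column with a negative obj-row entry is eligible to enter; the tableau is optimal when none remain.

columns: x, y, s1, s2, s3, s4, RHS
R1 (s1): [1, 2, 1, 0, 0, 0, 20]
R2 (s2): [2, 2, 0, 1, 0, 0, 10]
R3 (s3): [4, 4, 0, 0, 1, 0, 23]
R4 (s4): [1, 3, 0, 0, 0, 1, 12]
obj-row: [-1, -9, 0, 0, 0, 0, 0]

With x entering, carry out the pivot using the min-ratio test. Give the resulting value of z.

Ratio test on column x — row 1: 20/1 = 20; row 2: 10/2 = 5; row 3: 23/4 = 23/4; row 4: 12/1 = 12. Minimum is 5 at row 2 (s2 leaves); pivot element 2.
Pivot on row 2; the obj-row RHS becomes 0 − (-1)·5 = 5.

5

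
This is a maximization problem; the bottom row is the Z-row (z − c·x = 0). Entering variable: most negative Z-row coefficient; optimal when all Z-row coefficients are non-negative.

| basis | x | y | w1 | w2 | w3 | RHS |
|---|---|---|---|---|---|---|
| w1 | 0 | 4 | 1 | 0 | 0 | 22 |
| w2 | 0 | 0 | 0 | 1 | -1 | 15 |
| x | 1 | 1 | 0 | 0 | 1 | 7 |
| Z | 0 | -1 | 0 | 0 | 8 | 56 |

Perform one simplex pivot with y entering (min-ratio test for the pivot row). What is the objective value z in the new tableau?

123/2

Ratio test on column y — row 1: 22/4 = 11/2; row 2: entry 0 ≤ 0; row 3: 7/1 = 7. Minimum is 11/2 at row 1 (w1 leaves); pivot element 4.
Pivot on row 1; the Z-row RHS becomes 56 − (-1)·(11/2) = 123/2.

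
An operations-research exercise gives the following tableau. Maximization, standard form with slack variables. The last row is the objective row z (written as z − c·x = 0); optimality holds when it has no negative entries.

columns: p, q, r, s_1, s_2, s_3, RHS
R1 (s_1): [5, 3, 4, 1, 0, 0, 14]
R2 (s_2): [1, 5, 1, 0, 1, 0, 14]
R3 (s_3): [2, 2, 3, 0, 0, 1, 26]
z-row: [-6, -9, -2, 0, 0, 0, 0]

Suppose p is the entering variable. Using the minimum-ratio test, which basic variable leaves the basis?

Column p entries and ratios — s_1: 14/5 = 14/5; s_2: 14/1 = 14; s_3: 26/2 = 13.
Smallest ratio is 14/5 in the row of s_1, so s_1 leaves.

s_1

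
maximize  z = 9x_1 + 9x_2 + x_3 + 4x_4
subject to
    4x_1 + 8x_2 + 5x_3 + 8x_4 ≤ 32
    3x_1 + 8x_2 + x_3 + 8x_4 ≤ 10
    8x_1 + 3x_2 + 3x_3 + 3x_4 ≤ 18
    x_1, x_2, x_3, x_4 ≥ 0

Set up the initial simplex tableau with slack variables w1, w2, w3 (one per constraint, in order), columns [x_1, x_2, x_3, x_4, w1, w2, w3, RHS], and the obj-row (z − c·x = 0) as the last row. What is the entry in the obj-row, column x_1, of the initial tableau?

The obj-row carries the negated objective coefficients: the x_1 entry is -9.

-9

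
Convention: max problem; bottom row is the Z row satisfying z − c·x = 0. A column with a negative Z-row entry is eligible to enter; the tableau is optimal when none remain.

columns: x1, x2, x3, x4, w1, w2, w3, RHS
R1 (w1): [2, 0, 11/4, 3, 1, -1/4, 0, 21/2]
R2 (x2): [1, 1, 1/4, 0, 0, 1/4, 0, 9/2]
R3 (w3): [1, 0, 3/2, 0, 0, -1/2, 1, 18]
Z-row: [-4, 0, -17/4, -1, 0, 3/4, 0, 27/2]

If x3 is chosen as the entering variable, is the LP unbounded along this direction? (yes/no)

no

Column x3 has positive entries in row(s) 1, 2, 3, so the ratio test bounds it — not unbounded.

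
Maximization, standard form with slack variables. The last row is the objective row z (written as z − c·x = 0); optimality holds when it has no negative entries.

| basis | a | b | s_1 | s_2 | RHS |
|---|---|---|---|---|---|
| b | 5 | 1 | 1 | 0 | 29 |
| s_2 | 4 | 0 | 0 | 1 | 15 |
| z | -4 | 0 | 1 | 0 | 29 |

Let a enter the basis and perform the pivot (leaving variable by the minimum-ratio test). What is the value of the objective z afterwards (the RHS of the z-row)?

Ratio test on column a — row 1: 29/5 = 29/5; row 2: 15/4 = 15/4. Minimum is 15/4 at row 2 (s_2 leaves); pivot element 4.
Pivot on row 2; the z-row RHS becomes 29 − (-4)·(15/4) = 44.

44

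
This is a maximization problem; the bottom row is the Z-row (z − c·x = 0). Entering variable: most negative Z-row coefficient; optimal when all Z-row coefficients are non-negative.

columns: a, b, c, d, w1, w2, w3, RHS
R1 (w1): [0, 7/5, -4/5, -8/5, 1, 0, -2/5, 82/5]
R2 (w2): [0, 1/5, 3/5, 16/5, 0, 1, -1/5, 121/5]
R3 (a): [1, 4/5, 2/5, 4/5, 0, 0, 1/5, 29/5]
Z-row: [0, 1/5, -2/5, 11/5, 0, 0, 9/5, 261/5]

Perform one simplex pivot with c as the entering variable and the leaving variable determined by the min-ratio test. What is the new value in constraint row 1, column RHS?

Ratio test on column c — row 1: entry -4/5 ≤ 0; row 2: (121/5)/(3/5) = 121/3; row 3: (29/5)/(2/5) = 29/2. Minimum is 29/2 at row 3 (a leaves); pivot element 2/5.
Divide row 3 by 2/5; eliminate column c from the other rows.
Row 1 update in column RHS: 82/5 − (-4/5)·(29/2) = 28.

28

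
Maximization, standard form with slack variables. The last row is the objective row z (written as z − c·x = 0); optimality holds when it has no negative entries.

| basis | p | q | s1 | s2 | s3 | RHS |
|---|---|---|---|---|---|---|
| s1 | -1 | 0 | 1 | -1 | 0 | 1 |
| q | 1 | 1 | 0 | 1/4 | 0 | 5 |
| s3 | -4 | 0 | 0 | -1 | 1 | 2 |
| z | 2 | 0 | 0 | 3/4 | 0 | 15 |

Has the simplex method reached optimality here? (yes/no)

yes

Every z-row coefficient is ≥ 0, so the tableau is optimal.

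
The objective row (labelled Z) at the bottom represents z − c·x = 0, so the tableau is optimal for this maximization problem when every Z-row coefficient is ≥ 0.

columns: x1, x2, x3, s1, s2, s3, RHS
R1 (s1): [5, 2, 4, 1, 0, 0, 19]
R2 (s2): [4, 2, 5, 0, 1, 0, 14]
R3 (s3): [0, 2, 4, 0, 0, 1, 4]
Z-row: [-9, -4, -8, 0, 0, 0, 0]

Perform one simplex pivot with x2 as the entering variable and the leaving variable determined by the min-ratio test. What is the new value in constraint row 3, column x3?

Ratio test on column x2 — row 1: 19/2 = 19/2; row 2: 14/2 = 7; row 3: 4/2 = 2. Minimum is 2 at row 3 (s3 leaves); pivot element 2.
Divide row 3 by 2; eliminate column x2 from the other rows.
In the new row 3, the x3 entry is the old entry divided by the pivot: 4/2 = 2.

2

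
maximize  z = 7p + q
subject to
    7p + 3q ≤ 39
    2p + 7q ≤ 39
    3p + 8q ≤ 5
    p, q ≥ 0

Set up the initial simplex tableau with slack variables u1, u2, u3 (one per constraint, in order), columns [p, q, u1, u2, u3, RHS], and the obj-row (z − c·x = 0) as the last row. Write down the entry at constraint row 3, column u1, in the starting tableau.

Slack u1 belongs to constraint 1; its column is the unit vector e_1, so the entry in row 3 is 0.

0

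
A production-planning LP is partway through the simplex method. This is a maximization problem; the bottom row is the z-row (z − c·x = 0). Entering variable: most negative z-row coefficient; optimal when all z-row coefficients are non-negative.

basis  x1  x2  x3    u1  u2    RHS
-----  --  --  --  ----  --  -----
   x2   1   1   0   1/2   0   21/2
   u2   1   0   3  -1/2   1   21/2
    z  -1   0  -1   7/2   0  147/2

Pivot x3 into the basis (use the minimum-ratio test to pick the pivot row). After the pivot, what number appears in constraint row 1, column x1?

Ratio test on column x3 — row 1: entry 0 ≤ 0; row 2: (21/2)/3 = 7/2. Minimum is 7/2 at row 2 (u2 leaves); pivot element 3.
Divide row 2 by 3; eliminate column x3 from the other rows.
Row 1 update in column x1: 1 − 0·(1/3) = 1.

1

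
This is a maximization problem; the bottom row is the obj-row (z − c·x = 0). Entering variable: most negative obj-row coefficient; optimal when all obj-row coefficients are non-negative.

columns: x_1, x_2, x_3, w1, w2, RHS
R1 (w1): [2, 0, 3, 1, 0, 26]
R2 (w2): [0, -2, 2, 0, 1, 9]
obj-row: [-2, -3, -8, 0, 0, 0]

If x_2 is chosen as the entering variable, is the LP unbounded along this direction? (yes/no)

yes

Every constraint-row entry in column x_2 is ≤ 0, so increasing x_2 is unbounded.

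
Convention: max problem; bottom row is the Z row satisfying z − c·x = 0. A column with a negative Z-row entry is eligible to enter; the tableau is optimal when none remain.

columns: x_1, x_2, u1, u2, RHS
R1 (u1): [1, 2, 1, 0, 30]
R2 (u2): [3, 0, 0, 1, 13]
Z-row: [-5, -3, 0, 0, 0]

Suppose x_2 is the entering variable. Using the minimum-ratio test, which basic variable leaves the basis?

Column x_2 entries and ratios — u1: 30/2 = 15; u2: 0 ≤ 0, skip.
Smallest ratio is 15 in the row of u1, so u1 leaves.

u1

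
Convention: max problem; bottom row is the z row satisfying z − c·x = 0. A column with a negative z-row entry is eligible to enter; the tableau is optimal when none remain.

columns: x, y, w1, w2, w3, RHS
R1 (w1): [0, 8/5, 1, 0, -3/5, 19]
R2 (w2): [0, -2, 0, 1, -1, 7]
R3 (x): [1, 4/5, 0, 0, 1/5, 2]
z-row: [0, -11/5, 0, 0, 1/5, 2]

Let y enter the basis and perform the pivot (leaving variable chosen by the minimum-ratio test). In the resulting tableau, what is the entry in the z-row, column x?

Ratio test on column y — row 1: 19/(8/5) = 95/8; row 2: entry -2 ≤ 0; row 3: 2/(4/5) = 5/2. Minimum is 5/2 at row 3 (x leaves); pivot element 4/5.
Divide row 3 by 4/5; eliminate column y from the other rows.
z-row update in column x: 0 − (-11/5)·(5/4) = 11/4.

11/4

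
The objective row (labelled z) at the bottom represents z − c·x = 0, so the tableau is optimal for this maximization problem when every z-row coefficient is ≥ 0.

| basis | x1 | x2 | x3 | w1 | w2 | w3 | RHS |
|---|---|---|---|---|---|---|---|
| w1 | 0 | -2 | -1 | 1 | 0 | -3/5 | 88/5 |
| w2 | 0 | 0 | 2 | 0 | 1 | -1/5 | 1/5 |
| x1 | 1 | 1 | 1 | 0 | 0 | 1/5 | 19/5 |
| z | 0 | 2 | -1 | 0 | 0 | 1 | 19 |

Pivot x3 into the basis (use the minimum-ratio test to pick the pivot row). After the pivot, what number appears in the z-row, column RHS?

191/10

Ratio test on column x3 — row 1: entry -1 ≤ 0; row 2: (1/5)/2 = 1/10; row 3: (19/5)/1 = 19/5. Minimum is 1/10 at row 2 (w2 leaves); pivot element 2.
Divide row 2 by 2; eliminate column x3 from the other rows.
z-row update in column RHS: 19 − (-1)·(1/10) = 191/10.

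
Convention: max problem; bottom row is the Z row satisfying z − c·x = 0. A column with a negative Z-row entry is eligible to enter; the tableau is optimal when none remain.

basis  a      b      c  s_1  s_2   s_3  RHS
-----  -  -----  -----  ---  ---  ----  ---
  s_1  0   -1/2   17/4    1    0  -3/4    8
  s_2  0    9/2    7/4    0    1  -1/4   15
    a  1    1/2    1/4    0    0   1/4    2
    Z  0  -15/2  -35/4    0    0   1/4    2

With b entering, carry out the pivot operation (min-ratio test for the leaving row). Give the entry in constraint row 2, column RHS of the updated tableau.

Ratio test on column b — row 1: entry -1/2 ≤ 0; row 2: 15/(9/2) = 10/3; row 3: 2/(1/2) = 4. Minimum is 10/3 at row 2 (s_2 leaves); pivot element 9/2.
Divide row 2 by 9/2; eliminate column b from the other rows.
In the new row 2, the RHS entry is the old entry divided by the pivot: 15/(9/2) = 10/3.

10/3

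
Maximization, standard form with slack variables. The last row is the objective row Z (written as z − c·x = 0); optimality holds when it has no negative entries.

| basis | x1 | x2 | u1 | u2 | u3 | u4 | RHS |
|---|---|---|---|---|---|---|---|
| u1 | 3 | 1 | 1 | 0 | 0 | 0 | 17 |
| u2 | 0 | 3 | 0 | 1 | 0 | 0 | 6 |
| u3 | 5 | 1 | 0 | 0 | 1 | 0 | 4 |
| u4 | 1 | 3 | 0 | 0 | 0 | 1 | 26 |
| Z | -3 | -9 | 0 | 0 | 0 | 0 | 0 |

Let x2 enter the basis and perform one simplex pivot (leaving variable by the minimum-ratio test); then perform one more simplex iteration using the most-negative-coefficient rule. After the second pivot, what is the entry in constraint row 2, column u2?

Ratio test on column x2 — row 1: 17/1 = 17; row 2: 6/3 = 2; row 3: 4/1 = 4; row 4: 26/3 = 26/3. Minimum is 2 at row 2 (u2 leaves); pivot element 3.
Divide row 2 by 3; eliminate column x2 from the other rows.
Second iteration: most negative Z-row entry is -3 in column x1, so x1 enters.
Ratio test on column x1 — row 1: 15/3 = 5; row 2: entry 0 ≤ 0; row 3: 2/5 = 2/5; row 4: 20/1 = 20. Minimum is 2/5 at row 3 (u3 leaves); pivot element 5.
Divide row 3 by 5; eliminate column x1 from the other rows.
After both pivots, the entry at constraint row 2, column u2 is 1/3.

1/3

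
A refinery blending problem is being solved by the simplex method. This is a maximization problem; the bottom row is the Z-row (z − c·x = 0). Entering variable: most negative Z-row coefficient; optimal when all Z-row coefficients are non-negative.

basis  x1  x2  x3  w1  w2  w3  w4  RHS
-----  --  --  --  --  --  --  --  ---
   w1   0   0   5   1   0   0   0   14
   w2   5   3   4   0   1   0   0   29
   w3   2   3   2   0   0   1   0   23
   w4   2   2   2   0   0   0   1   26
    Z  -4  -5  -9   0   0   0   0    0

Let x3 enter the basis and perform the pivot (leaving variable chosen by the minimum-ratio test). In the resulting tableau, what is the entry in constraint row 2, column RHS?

89/5

Ratio test on column x3 — row 1: 14/5 = 14/5; row 2: 29/4 = 29/4; row 3: 23/2 = 23/2; row 4: 26/2 = 13. Minimum is 14/5 at row 1 (w1 leaves); pivot element 5.
Divide row 1 by 5; eliminate column x3 from the other rows.
Row 2 update in column RHS: 29 − 4·(14/5) = 89/5.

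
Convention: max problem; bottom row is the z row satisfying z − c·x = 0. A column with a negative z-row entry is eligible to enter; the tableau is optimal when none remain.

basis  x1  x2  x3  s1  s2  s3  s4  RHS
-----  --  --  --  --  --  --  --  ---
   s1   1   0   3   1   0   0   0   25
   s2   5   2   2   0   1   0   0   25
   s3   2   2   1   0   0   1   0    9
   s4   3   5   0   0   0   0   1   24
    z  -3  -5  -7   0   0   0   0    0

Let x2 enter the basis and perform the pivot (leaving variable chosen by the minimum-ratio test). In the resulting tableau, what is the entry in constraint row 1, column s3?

0

Ratio test on column x2 — row 1: entry 0 ≤ 0; row 2: 25/2 = 25/2; row 3: 9/2 = 9/2; row 4: 24/5 = 24/5. Minimum is 9/2 at row 3 (s3 leaves); pivot element 2.
Divide row 3 by 2; eliminate column x2 from the other rows.
Row 1 update in column s3: 0 − 0·(1/2) = 0.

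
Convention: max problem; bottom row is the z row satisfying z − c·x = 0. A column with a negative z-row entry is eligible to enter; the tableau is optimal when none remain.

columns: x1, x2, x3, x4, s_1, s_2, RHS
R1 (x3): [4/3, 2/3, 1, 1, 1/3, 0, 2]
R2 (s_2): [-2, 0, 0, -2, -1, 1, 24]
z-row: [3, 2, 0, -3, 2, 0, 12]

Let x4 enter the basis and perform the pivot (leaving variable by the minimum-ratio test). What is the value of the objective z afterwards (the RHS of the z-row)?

18

Ratio test on column x4 — row 1: 2/1 = 2; row 2: entry -2 ≤ 0. Minimum is 2 at row 1 (x3 leaves); pivot element 1.
Pivot on row 1; the z-row RHS becomes 12 − (-3)·2 = 18.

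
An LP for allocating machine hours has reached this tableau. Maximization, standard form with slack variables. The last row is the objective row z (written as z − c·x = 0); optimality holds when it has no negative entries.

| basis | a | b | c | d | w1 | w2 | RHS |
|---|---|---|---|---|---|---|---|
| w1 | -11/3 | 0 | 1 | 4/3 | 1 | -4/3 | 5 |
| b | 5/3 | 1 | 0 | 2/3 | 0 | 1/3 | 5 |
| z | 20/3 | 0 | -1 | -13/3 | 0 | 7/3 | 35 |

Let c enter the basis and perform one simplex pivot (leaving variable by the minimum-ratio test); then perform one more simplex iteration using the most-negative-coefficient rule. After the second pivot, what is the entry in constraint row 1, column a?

Ratio test on column c — row 1: 5/1 = 5; row 2: entry 0 ≤ 0. Minimum is 5 at row 1 (w1 leaves); pivot element 1.
Divide row 1 by 1; eliminate column c from the other rows.
Second iteration: most negative z-row entry is -3 in column d, so d enters.
Ratio test on column d — row 1: 5/(4/3) = 15/4; row 2: 5/(2/3) = 15/2. Minimum is 15/4 at row 1 (c leaves); pivot element 4/3.
Divide row 1 by 4/3; eliminate column d from the other rows.
After both pivots, the entry at constraint row 1, column a is -11/4.

-11/4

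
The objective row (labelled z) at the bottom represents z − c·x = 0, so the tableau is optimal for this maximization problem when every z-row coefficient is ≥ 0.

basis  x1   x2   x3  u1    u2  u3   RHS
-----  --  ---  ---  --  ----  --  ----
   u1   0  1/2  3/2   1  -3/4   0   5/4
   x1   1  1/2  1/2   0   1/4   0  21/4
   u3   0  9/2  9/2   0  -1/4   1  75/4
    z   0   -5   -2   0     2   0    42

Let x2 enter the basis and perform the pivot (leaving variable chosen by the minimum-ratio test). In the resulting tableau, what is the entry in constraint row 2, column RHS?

4

Ratio test on column x2 — row 1: (5/4)/(1/2) = 5/2; row 2: (21/4)/(1/2) = 21/2; row 3: (75/4)/(9/2) = 25/6. Minimum is 5/2 at row 1 (u1 leaves); pivot element 1/2.
Divide row 1 by 1/2; eliminate column x2 from the other rows.
Row 2 update in column RHS: 21/4 − (1/2)·(5/2) = 4.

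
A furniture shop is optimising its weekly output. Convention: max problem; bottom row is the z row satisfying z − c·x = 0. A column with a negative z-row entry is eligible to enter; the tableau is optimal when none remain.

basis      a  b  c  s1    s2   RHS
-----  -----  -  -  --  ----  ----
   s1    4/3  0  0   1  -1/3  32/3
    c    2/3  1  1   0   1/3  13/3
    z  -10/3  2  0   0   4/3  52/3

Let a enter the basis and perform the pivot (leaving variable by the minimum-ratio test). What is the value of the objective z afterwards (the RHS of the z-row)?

Ratio test on column a — row 1: (32/3)/(4/3) = 8; row 2: (13/3)/(2/3) = 13/2. Minimum is 13/2 at row 2 (c leaves); pivot element 2/3.
Pivot on row 2; the z-row RHS becomes 52/3 − (-10/3)·(13/2) = 39.

39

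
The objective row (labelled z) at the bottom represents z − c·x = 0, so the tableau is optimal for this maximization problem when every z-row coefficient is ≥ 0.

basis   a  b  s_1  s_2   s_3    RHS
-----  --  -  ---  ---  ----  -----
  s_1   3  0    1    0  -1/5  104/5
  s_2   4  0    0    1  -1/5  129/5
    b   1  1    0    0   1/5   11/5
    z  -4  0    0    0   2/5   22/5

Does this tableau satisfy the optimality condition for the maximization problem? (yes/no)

no

The z-row has a negative entry -4 in column a, so it is not optimal.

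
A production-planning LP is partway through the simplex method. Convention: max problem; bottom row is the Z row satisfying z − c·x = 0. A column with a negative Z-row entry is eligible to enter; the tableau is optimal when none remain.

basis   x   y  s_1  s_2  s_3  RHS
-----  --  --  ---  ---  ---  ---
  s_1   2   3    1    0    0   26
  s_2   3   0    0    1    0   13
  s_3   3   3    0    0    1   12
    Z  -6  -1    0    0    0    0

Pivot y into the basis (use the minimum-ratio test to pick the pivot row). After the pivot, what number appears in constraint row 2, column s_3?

Ratio test on column y — row 1: 26/3 = 26/3; row 2: entry 0 ≤ 0; row 3: 12/3 = 4. Minimum is 4 at row 3 (s_3 leaves); pivot element 3.
Divide row 3 by 3; eliminate column y from the other rows.
Row 2 update in column s_3: 0 − 0·(1/3) = 0.

0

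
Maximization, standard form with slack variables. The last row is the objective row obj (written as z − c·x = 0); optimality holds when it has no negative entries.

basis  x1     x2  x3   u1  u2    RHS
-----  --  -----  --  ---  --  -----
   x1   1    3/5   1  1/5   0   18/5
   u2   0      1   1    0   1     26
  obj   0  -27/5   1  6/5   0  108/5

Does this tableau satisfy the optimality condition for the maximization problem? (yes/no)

The obj-row has a negative entry -27/5 in column x2, so it is not optimal.

no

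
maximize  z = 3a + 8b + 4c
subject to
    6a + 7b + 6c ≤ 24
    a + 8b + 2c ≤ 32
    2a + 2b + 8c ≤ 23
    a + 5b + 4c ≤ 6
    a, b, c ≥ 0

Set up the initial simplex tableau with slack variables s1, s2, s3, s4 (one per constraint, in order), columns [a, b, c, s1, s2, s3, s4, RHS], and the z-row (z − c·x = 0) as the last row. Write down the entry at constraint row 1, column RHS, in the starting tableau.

The RHS of constraint 1 is b_1 = 24.

24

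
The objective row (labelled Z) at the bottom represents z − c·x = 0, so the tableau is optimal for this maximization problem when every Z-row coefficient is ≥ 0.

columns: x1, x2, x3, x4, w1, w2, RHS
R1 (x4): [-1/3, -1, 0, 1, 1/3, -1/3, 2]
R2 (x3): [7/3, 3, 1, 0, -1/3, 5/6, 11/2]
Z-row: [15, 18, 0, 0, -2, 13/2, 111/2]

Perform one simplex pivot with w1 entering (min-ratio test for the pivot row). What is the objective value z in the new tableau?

135/2

Ratio test on column w1 — row 1: 2/(1/3) = 6; row 2: entry -1/3 ≤ 0. Minimum is 6 at row 1 (x4 leaves); pivot element 1/3.
Pivot on row 1; the Z-row RHS becomes 111/2 − (-2)·6 = 135/2.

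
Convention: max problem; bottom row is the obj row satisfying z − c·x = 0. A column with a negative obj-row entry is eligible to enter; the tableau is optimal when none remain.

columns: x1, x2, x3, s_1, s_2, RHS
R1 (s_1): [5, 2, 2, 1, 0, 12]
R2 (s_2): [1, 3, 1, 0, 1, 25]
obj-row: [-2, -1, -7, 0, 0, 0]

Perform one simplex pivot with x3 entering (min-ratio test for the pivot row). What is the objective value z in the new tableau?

42

Ratio test on column x3 — row 1: 12/2 = 6; row 2: 25/1 = 25. Minimum is 6 at row 1 (s_1 leaves); pivot element 2.
Pivot on row 1; the obj-row RHS becomes 0 − (-7)·6 = 42.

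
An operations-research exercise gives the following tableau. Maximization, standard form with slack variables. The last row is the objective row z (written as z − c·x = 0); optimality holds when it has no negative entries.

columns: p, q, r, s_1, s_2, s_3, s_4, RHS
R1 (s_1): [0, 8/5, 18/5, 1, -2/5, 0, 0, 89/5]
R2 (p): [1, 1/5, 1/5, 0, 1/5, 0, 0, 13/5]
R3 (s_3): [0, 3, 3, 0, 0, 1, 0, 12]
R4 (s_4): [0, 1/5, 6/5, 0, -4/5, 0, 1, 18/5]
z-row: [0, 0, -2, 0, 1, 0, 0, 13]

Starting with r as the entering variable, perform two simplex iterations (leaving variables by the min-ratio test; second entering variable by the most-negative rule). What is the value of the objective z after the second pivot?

39/2

Ratio test on column r — row 1: (89/5)/(18/5) = 89/18; row 2: (13/5)/(1/5) = 13; row 3: 12/3 = 4; row 4: (18/5)/(6/5) = 3. Minimum is 3 at row 4 (s_4 leaves); pivot element 6/5.
Pivot on row 4; the z-row RHS becomes 13 − (-2)·3 = 19.
Next entering variable (most negative z-row entry -1/3): s_2.
Ratio test on column s_2 — row 1: 7/2 = 7/2; row 2: 2/(1/3) = 6; row 3: 3/2 = 3/2; row 4: entry -2/3 ≤ 0. Minimum is 3/2 at row 3 (s_3 leaves); pivot element 2.
After the second pivot the z-row RHS is 19 − (-1/3)·(3/2) = 39/2.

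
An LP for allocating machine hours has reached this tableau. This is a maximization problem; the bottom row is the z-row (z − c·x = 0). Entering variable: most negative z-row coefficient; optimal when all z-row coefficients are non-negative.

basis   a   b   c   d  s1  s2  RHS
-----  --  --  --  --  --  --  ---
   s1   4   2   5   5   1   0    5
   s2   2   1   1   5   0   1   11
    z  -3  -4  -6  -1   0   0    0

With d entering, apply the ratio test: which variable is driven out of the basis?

Column d entries and ratios — s1: 5/5 = 1; s2: 11/5 = 11/5.
Smallest ratio is 1 in the row of s1, so s1 leaves.

s1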